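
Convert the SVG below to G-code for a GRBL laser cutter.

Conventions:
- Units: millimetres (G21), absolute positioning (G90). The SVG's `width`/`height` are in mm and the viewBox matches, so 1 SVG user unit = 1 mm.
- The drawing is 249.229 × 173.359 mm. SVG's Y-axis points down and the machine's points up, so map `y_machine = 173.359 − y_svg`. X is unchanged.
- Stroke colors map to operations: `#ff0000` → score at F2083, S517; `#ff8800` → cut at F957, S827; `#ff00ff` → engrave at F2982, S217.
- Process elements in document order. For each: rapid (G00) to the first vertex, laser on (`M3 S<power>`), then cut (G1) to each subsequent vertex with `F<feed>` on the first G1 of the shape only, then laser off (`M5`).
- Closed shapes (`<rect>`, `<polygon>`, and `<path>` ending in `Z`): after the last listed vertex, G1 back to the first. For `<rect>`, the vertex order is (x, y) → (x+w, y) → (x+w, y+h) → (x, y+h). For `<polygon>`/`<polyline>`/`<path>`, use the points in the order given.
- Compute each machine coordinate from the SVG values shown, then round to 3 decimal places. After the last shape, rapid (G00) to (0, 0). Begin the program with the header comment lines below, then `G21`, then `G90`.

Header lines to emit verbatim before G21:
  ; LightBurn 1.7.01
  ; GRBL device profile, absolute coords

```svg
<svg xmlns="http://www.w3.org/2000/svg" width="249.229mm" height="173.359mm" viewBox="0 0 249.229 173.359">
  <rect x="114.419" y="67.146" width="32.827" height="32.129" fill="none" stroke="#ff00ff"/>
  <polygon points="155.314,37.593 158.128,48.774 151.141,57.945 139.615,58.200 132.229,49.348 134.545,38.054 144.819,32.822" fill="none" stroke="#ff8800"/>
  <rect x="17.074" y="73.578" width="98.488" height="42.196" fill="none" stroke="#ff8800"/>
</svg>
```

; LightBurn 1.7.01
; GRBL device profile, absolute coords
G21
G90
G00 X114.419 Y106.213
M3 S217
G1 X147.246 Y106.213 F2982
G1 X147.246 Y74.084
G1 X114.419 Y74.084
G1 X114.419 Y106.213
M5
G00 X155.314 Y135.766
M3 S827
G1 X158.128 Y124.585 F957
G1 X151.141 Y115.414
G1 X139.615 Y115.159
G1 X132.229 Y124.011
G1 X134.545 Y135.305
G1 X144.819 Y140.537
G1 X155.314 Y135.766
M5
G00 X17.074 Y99.781
M3 S827
G1 X115.562 Y99.781 F957
G1 X115.562 Y57.585
G1 X17.074 Y57.585
G1 X17.074 Y99.781
M5
G00 X0.000 Y0.000

Since the viewBox matches the mm dimensions, user units are millimetres directly. The only transform is the Y-flip y_m = 173.359 − y_svg.

Shape 1 is a rectangle drawn with `<rect>`. Its stroke #ff00ff means engrave at S217, F2982. After flipping Y the toolpath is (114.419,106.213) → (147.246,106.213) → (147.246,74.084) → (114.419,74.084) → (114.419,106.213), returning to the start.

Shape 2 is a regular polygon drawn with `<polygon>`. Its stroke #ff8800 means cut at S827, F957. After flipping Y the toolpath is (155.314,135.766) → (158.128,124.585) → (151.141,115.414) → (139.615,115.159) → (132.229,124.011) → (134.545,135.305) → (144.819,140.537) → (155.314,135.766), returning to the start.

Shape 3 is a rectangle drawn with `<rect>`. Its stroke #ff8800 means cut at S827, F957. After flipping Y the toolpath is (17.074,99.781) → (115.562,99.781) → (115.562,57.585) → (17.074,57.585) → (17.074,99.781), returning to the start.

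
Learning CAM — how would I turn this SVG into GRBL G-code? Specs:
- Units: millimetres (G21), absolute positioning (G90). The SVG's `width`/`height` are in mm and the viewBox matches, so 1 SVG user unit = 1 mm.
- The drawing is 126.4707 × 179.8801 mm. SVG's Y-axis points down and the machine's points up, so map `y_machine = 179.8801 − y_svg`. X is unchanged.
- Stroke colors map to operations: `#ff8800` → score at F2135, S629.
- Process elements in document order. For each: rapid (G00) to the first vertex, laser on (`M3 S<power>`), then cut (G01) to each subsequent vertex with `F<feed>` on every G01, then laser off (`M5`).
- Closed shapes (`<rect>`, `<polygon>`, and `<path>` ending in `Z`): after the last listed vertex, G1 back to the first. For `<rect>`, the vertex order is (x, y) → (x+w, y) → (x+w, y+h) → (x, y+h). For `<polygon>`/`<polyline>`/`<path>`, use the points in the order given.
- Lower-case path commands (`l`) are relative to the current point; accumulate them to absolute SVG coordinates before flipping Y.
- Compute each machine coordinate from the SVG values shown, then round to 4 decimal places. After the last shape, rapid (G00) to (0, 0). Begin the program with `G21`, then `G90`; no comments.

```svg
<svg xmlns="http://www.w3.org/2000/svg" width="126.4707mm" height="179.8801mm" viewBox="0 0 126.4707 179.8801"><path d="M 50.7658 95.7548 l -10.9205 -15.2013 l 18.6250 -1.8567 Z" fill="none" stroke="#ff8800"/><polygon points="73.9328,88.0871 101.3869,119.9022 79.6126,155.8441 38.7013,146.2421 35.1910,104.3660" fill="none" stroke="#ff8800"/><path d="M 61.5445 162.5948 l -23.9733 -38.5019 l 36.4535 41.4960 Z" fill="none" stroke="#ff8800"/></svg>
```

G21
G90
G00 X50.7658 Y84.1253
M3 S629
G01 X39.8453 Y99.3266 F2135
G01 X58.4703 Y101.1833 F2135
G01 X50.7658 Y84.1253 F2135
M5
G00 X73.9328 Y91.7930
M3 S629
G01 X101.3869 Y59.9779 F2135
G01 X79.6126 Y24.0360 F2135
G01 X38.7013 Y33.6380 F2135
G01 X35.1910 Y75.5141 F2135
G01 X73.9328 Y91.7930 F2135
M5
G00 X61.5445 Y17.2853
M3 S629
G01 X37.5712 Y55.7872 F2135
G01 X74.0247 Y14.2912 F2135
G01 X61.5445 Y17.2853 F2135
M5
G00 X0.0000 Y0.0000

Since the viewBox matches the mm dimensions, user units are millimetres directly. The only transform is the Y-flip y_m = 179.8801 − y_svg.

Shape 1 is a regular polygon drawn with `<path>`. Its stroke #ff8800 means score at S629, F2135. After flipping Y the toolpath is (50.7658,84.1253) → (39.8453,99.3266) → (58.4703,101.1833) → (50.7658,84.1253), returning to the start.

Shape 2 is a regular polygon drawn with `<polygon>`. Its stroke #ff8800 means score at S629, F2135. After flipping Y the toolpath is (73.9328,91.7930) → (101.3869,59.9779) → (79.6126,24.0360) → (38.7013,33.6380) → (35.1910,75.5141) → (73.9328,91.7930), returning to the start.

Shape 3 is a closed polygon drawn with `<path>`. Its stroke #ff8800 means score at S629, F2135. After flipping Y the toolpath is (61.5445,17.2853) → (37.5712,55.7872) → (74.0247,14.2912) → (61.5445,17.2853), returning to the start.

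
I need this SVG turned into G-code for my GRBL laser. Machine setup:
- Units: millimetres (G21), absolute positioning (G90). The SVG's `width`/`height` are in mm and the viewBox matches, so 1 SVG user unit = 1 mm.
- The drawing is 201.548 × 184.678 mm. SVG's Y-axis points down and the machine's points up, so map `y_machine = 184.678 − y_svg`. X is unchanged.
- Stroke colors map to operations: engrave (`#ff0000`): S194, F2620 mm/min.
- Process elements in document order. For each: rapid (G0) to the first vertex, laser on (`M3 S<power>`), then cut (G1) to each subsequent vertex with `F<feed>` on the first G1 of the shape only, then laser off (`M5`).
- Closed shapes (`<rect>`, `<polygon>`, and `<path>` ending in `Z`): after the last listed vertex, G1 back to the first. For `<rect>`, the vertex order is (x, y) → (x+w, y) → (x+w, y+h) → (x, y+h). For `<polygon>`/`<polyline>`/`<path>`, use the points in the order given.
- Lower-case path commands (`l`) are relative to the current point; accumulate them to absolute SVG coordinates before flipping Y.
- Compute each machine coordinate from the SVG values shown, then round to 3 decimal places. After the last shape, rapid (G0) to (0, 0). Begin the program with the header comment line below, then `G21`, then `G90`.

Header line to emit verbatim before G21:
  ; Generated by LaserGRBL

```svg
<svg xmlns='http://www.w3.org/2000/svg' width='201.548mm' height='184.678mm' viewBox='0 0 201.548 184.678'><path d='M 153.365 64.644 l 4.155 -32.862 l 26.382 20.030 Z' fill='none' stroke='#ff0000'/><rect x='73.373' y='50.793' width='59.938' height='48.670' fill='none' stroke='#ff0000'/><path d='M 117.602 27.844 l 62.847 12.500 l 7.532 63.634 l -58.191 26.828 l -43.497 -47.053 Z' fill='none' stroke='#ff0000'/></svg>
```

; Generated by LaserGRBL
G21
G90
G0 X153.365 Y120.034
M3 S194
G1 X157.520 Y152.896 F2620
G1 X183.902 Y132.866
G1 X153.365 Y120.034
M5
G0 X73.373 Y133.885
M3 S194
G1 X133.311 Y133.885 F2620
G1 X133.311 Y85.215
G1 X73.373 Y85.215
G1 X73.373 Y133.885
M5
G0 X117.602 Y156.834
M3 S194
G1 X180.449 Y144.334 F2620
G1 X187.981 Y80.700
G1 X129.790 Y53.872
G1 X86.293 Y100.925
G1 X117.602 Y156.834
M5
G0 X0.000 Y0.000

viewBox `0 0 201.548 184.678` with mm width/height → 1 unit = 1 mm. Flip: y_m = 184.678 − y_svg.

**Shape 1** — `<path>` regular polygon, stroke `#ff0000` → engrave (S194, F2620). Machine vertices: (153.365,120.034) → (157.520,152.896) → (183.902,132.866) → (153.365,120.034). Closed: final G1 returns to the first vertex.

**Shape 2** — `<rect>` rectangle, stroke `#ff0000` → engrave (S194, F2620). Machine vertices: (73.373,133.885) → (133.311,133.885) → (133.311,85.215) → (73.373,85.215) → (73.373,133.885). Closed: final G1 returns to the first vertex.

**Shape 3** — `<path>` regular polygon, stroke `#ff0000` → engrave (S194, F2620). Machine vertices: (117.602,156.834) → (180.449,144.334) → (187.981,80.700) → (129.790,53.872) → (86.293,100.925) → (117.602,156.834). Closed: final G1 returns to the first vertex.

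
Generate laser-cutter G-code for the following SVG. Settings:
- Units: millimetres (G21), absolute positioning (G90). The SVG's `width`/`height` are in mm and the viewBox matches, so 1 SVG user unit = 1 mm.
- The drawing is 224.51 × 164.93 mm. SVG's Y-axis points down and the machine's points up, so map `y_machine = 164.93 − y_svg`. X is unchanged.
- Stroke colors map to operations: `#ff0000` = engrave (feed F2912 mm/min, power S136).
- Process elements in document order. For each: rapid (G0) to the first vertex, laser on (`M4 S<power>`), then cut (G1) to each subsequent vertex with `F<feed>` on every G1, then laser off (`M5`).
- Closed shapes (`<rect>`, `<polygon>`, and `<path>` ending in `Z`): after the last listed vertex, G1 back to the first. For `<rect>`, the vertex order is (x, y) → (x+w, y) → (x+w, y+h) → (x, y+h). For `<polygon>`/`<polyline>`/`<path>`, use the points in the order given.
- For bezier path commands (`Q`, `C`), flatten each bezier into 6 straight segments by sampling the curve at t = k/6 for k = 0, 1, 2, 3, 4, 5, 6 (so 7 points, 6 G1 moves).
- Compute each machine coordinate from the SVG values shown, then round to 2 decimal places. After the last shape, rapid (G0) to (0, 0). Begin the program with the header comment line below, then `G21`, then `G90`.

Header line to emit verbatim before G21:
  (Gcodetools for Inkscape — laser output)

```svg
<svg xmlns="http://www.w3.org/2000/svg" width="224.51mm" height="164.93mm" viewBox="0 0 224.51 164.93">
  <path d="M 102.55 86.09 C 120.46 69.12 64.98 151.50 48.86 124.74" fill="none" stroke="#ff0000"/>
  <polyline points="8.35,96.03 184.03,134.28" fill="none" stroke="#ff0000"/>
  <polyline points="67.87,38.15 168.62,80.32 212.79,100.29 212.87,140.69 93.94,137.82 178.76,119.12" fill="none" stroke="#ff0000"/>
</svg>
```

(Gcodetools for Inkscape — laser output)
G21
G90
G0 X102.55 Y78.84
M4 S136
G1 X105.91 Y80.01 F2912
G1 X100.17 Y70.42 F2912
G1 X88.47 Y55.84 F2912
G1 X73.92 Y42.09 F2912
G1 X59.68 Y34.94 F2912
G1 X48.86 Y40.19 F2912
M5
G0 X8.35 Y68.90
M4 S136
G1 X184.03 Y30.65 F2912
M5
G0 X67.87 Y126.78
M4 S136
G1 X168.62 Y84.61 F2912
G1 X212.79 Y64.64 F2912
G1 X212.87 Y24.24 F2912
G1 X93.94 Y27.11 F2912
G1 X178.76 Y45.81 F2912
M5
G0 X0.00 Y0.00

1 u = 1 mm; y_m = 164.93 − y.

[1] `<path>` cubic bezier, #ff0000→engrave S136 F2912: (102.55,78.84) → (105.91,80.01) → (100.17,70.42) → (88.47,55.84) → (73.92,42.09) → (59.68,34.94) → (48.86,40.19)

[2] `<polyline>` line segment, #ff0000→engrave S136 F2912: (8.35,68.90) → (184.03,30.65)

[3] `<polyline>` open polyline, #ff0000→engrave S136 F2912: (67.87,126.78) → (168.62,84.61) → (212.79,64.64) → (212.87,24.24) → (93.94,27.11) → (178.76,45.81)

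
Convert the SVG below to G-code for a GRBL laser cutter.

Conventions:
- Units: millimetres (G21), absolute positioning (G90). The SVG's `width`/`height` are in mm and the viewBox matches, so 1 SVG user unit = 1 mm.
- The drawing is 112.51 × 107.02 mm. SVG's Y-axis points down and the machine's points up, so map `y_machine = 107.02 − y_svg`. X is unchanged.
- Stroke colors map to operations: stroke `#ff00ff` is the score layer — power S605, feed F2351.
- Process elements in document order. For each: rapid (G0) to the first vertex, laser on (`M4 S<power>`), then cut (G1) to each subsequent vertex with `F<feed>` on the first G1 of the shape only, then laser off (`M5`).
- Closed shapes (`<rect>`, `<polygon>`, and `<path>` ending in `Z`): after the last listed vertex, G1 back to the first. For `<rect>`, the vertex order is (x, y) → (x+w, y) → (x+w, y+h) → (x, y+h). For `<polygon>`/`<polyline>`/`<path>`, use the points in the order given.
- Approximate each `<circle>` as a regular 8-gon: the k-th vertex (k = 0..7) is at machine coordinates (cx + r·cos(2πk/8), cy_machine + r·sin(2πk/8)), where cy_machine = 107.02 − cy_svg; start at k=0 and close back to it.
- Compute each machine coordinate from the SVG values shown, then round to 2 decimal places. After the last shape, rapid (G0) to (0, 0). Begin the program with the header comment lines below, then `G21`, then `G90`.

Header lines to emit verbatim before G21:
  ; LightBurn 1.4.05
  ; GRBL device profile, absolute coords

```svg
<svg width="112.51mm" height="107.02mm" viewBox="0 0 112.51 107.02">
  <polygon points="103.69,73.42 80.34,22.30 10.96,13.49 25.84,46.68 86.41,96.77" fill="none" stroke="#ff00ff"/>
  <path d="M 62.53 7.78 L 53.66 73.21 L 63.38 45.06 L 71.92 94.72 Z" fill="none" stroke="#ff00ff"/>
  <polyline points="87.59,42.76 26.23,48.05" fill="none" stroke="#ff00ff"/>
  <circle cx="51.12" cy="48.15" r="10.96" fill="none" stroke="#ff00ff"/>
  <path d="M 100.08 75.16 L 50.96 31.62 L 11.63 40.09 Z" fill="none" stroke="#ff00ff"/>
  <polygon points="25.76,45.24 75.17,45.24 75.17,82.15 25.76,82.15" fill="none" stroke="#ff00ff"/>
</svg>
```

; LightBurn 1.4.05
; GRBL device profile, absolute coords
G21
G90
G0 X103.69 Y33.60
M4 S605
G1 X80.34 Y84.72 F2351
G1 X10.96 Y93.53
G1 X25.84 Y60.34
G1 X86.41 Y10.25
G1 X103.69 Y33.60
M5
G0 X62.53 Y99.24
M4 S605
G1 X53.66 Y33.81 F2351
G1 X63.38 Y61.96
G1 X71.92 Y12.30
G1 X62.53 Y99.24
M5
G0 X87.59 Y64.26
M4 S605
G1 X26.23 Y58.97 F2351
M5
G0 X62.08 Y58.87
M4 S605
G1 X58.87 Y66.62 F2351
G1 X51.12 Y69.83
G1 X43.37 Y66.62
G1 X40.16 Y58.87
G1 X43.37 Y51.12
G1 X51.12 Y47.91
G1 X58.87 Y51.12
G1 X62.08 Y58.87
M5
G0 X100.08 Y31.86
M4 S605
G1 X50.96 Y75.40 F2351
G1 X11.63 Y66.93
G1 X100.08 Y31.86
M5
G0 X25.76 Y61.78
M4 S605
G1 X75.17 Y61.78 F2351
G1 X75.17 Y24.87
G1 X25.76 Y24.87
G1 X25.76 Y61.78
M5
G0 X0.00 Y0.00

1 u = 1 mm; y_m = 107.02 − y.

[1] `<polygon>` closed polygon, #ff00ff→score S605 F2351: (103.69,33.60) → (80.34,84.72) → (10.96,93.53) → (25.84,60.34) → (86.41,10.25) → (103.69,33.60) (closed)

[2] `<path>` closed polygon, #ff00ff→score S605 F2351: (62.53,99.24) → (53.66,33.81) → (63.38,61.96) → (71.92,12.30) → (62.53,99.24) (closed)

[3] `<polyline>` line segment, #ff00ff→score S605 F2351: (87.59,64.26) → (26.23,58.97)

[4] `<circle>` circle, #ff00ff→score S605 F2351: (62.08,58.87) → (58.87,66.62) → (51.12,69.83) → (43.37,66.62) → (40.16,58.87) → (43.37,51.12) → (51.12,47.91) → (58.87,51.12) → (62.08,58.87) (closed)

[5] `<path>` closed polygon, #ff00ff→score S605 F2351: (100.08,31.86) → (50.96,75.40) → (11.63,66.93) → (100.08,31.86) (closed)

[6] `<polygon>` rectangle, #ff00ff→score S605 F2351: (25.76,61.78) → (75.17,61.78) → (75.17,24.87) → (25.76,24.87) → (25.76,61.78) (closed)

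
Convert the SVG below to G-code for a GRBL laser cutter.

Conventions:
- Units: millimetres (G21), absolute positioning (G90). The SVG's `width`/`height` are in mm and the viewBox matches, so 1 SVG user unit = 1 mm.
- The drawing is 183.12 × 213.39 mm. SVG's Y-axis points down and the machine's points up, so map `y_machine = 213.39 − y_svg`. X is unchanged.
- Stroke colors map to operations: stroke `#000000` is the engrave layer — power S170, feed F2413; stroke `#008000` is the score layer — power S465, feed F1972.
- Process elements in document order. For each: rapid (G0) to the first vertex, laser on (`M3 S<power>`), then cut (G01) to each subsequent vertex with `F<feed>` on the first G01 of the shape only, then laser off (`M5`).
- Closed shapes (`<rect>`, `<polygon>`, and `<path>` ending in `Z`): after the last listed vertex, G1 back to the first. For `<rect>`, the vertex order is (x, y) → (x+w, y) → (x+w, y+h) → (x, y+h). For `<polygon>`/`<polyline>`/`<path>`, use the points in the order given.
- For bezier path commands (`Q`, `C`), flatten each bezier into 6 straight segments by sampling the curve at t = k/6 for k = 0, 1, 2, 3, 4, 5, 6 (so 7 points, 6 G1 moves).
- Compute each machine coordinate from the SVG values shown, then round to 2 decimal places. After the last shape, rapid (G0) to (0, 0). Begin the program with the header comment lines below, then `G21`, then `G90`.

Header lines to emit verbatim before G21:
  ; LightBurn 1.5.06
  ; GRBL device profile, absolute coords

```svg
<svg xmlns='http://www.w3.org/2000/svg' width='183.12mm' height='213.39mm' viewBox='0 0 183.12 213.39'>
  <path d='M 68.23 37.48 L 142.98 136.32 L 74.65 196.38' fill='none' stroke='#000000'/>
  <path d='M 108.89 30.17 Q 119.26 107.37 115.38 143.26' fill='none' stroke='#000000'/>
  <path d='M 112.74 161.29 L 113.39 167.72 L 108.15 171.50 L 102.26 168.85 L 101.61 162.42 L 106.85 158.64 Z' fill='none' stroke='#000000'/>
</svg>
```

1 u = 1 mm; y_m = 213.39 − y.

[1] `<path>` open polyline, #000000→engrave S170 F2413: (68.23,175.91) → (142.98,77.07) → (74.65,17.01)

[2] `<path>` quadratic bezier, #000000→engrave S170 F2413: (108.89,183.22) → (111.95,158.63) → (114.22,136.34) → (115.70,116.35) → (116.38,98.65) → (116.28,83.24) → (115.38,70.13)

[3] `<path>` regular polygon, #000000→engrave S170 F2413: (112.74,52.10) → (113.39,45.67) → (108.15,41.89) → (102.26,44.54) → (101.61,50.97) → (106.85,54.75) → (112.74,52.10) (closed)

; LightBurn 1.5.06
; GRBL device profile, absolute coords
G21
G90
G0 X68.23 Y175.91
M3 S170
G01 X142.98 Y77.07 F2413
G01 X74.65 Y17.01
M5
G0 X108.89 Y183.22
M3 S170
G01 X111.95 Y158.63 F2413
G01 X114.22 Y136.34
G01 X115.70 Y116.35
G01 X116.38 Y98.65
G01 X116.28 Y83.24
G01 X115.38 Y70.13
M5
G0 X112.74 Y52.10
M3 S170
G01 X113.39 Y45.67 F2413
G01 X108.15 Y41.89
G01 X102.26 Y44.54
G01 X101.61 Y50.97
G01 X106.85 Y54.75
G01 X112.74 Y52.10
M5
G0 X0.00 Y0.00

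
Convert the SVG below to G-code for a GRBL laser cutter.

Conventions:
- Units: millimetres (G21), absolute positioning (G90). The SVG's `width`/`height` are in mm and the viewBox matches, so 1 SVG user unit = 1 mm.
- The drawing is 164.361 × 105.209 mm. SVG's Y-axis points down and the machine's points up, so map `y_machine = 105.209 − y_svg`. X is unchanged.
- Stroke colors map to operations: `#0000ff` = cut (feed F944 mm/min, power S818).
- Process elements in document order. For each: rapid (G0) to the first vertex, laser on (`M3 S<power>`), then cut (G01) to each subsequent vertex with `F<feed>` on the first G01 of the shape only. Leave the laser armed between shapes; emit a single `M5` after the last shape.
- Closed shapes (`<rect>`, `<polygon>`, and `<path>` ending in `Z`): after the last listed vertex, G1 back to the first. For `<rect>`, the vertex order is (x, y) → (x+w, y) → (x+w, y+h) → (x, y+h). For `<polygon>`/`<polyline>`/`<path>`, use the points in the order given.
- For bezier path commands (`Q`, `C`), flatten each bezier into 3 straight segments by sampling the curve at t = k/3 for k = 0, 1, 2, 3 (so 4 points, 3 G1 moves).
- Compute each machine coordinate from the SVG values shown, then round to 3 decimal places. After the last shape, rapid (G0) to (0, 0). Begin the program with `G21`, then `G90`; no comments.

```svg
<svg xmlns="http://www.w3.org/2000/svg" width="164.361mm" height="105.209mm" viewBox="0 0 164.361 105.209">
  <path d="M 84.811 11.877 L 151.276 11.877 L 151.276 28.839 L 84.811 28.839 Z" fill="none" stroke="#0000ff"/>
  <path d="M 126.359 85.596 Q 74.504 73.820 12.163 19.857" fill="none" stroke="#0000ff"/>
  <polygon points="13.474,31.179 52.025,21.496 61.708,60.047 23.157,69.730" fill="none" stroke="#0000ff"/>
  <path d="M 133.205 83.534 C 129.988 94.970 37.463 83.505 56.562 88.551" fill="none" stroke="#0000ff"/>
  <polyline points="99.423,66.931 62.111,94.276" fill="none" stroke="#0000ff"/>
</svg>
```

1 u = 1 mm; y_m = 105.209 − y.

[1] `<path>` rectangle, #0000ff→cut S818 F944: (84.811,93.332) → (151.276,93.332) → (151.276,76.370) → (84.811,76.370) → (84.811,93.332) (closed)

[2] `<path>` quadratic bezier, #0000ff→cut S818 F944: (126.359,19.613) → (90.624,32.151) → (52.559,54.064) → (12.163,85.352)

[3] `<polygon>` regular polygon, #0000ff→cut S818 F944: (13.474,74.030) → (52.025,83.713) → (61.708,45.162) → (23.157,35.479) → (13.474,74.030) (closed)

[4] `<path>` cubic bezier, #0000ff→cut S818 F944: (133.205,21.675) → (107.661,16.413) → (67.229,17.660) → (56.562,16.658)

[5] `<polyline>` line segment, #0000ff→cut S818 F944: (99.423,38.278) → (62.111,10.933)

G21
G90
G0 X84.811 Y93.332
M3 S818
G01 X151.276 Y93.332 F944
G01 X151.276 Y76.370
G01 X84.811 Y76.370
G01 X84.811 Y93.332
G0 X126.359 Y19.613
M3 S818
G01 X90.624 Y32.151 F944
G01 X52.559 Y54.064
G01 X12.163 Y85.352
G0 X13.474 Y74.030
M3 S818
G01 X52.025 Y83.713 F944
G01 X61.708 Y45.162
G01 X23.157 Y35.479
G01 X13.474 Y74.030
G0 X133.205 Y21.675
M3 S818
G01 X107.661 Y16.413 F944
G01 X67.229 Y17.660
G01 X56.562 Y16.658
G0 X99.423 Y38.278
M3 S818
G01 X62.111 Y10.933 F944
M5
G0 X0.000 Y0.000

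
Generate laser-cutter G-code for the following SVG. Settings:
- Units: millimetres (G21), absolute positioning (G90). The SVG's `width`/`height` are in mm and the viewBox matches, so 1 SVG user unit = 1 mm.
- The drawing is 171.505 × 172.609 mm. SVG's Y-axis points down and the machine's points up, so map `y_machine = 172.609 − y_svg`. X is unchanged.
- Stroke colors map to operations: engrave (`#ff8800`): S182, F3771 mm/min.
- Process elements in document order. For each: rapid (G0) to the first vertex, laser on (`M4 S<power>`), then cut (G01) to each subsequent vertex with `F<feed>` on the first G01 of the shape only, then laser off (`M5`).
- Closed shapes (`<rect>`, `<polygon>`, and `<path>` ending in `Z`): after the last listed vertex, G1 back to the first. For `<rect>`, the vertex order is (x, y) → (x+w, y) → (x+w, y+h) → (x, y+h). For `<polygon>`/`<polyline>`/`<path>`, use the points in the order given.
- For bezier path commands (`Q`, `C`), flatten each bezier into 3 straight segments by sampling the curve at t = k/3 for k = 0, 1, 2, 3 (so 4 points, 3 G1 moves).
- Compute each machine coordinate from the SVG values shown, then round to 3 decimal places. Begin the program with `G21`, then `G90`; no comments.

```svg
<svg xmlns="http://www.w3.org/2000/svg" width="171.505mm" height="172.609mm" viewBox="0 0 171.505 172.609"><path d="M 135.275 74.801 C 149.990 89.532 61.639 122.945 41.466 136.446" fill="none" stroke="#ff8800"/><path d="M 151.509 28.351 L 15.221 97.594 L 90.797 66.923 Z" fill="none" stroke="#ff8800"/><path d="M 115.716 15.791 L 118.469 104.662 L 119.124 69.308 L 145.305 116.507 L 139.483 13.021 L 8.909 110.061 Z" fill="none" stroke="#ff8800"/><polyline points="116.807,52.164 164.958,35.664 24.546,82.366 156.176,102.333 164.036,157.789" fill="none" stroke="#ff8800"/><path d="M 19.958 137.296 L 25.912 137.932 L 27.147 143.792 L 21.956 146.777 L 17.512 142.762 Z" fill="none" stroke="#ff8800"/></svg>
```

Since the viewBox matches the mm dimensions, user units are millimetres directly. The only transform is the Y-flip y_m = 172.609 − y_svg.

Shape 1 is a cubic bezier drawn with `<path>`. Its stroke #ff8800 means engrave at S182, F3771. After flipping Y the toolpath is (135.275,97.808) → (121.977,78.279) → (78.023,54.872) → (41.466,36.163).

Shape 2 is a closed polygon drawn with `<path>`. Its stroke #ff8800 means engrave at S182, F3771. After flipping Y the toolpath is (151.509,144.258) → (15.221,75.015) → (90.797,105.686) → (151.509,144.258), returning to the start.

Shape 3 is a closed polygon drawn with `<path>`. Its stroke #ff8800 means engrave at S182, F3771. After flipping Y the toolpath is (115.716,156.818) → (118.469,67.947) → (119.124,103.301) → (145.305,56.102) → (139.483,159.588) → (8.909,62.548) → (115.716,156.818), returning to the start.

Shape 4 is a open polyline drawn with `<polyline>`. Its stroke #ff8800 means engrave at S182, F3771. After flipping Y the toolpath is (116.807,120.445) → (164.958,136.945) → (24.546,90.243) → (156.176,70.276) → (164.036,14.820).

Shape 5 is a regular polygon drawn with `<path>`. Its stroke #ff8800 means engrave at S182, F3771. After flipping Y the toolpath is (19.958,35.313) → (25.912,34.677) → (27.147,28.817) → (21.956,25.832) → (17.512,29.847) → (19.958,35.313), returning to the start.

G21
G90
G0 X135.275 Y97.808
M4 S182
G01 X121.977 Y78.279 F3771
G01 X78.023 Y54.872
G01 X41.466 Y36.163
M5
G0 X151.509 Y144.258
M4 S182
G01 X15.221 Y75.015 F3771
G01 X90.797 Y105.686
G01 X151.509 Y144.258
M5
G0 X115.716 Y156.818
M4 S182
G01 X118.469 Y67.947 F3771
G01 X119.124 Y103.301
G01 X145.305 Y56.102
G01 X139.483 Y159.588
G01 X8.909 Y62.548
G01 X115.716 Y156.818
M5
G0 X116.807 Y120.445
M4 S182
G01 X164.958 Y136.945 F3771
G01 X24.546 Y90.243
G01 X156.176 Y70.276
G01 X164.036 Y14.820
M5
G0 X19.958 Y35.313
M4 S182
G01 X25.912 Y34.677 F3771
G01 X27.147 Y28.817
G01 X21.956 Y25.832
G01 X17.512 Y29.847
G01 X19.958 Y35.313
M5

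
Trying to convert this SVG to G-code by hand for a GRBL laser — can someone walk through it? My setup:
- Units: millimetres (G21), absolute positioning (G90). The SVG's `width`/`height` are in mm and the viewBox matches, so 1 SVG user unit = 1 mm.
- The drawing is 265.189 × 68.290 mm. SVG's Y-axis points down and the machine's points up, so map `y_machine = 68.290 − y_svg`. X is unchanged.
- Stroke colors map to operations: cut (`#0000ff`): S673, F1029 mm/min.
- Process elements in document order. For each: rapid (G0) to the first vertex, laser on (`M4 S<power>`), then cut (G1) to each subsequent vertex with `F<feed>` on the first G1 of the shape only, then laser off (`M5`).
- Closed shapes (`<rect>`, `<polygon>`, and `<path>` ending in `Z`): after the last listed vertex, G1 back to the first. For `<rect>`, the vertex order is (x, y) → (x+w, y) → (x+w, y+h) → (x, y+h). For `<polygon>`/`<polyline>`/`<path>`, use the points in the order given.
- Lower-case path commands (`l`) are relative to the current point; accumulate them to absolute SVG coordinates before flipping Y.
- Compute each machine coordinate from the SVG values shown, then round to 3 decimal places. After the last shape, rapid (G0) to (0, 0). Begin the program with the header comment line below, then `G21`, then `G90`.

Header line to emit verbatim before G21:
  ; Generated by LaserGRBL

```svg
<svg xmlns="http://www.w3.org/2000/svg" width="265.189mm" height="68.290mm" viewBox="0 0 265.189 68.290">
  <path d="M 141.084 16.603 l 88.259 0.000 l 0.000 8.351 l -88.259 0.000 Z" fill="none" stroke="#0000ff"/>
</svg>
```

; Generated by LaserGRBL
G21
G90
G0 X141.084 Y51.687
M4 S673
G1 X229.343 Y51.687 F1029
G1 X229.343 Y43.336
G1 X141.084 Y43.336
G1 X141.084 Y51.687
M5
G0 X0.000 Y0.000

1 u = 1 mm; y_m = 68.290 − y.

[1] `<path>` rectangle, #0000ff→cut S673 F1029: (141.084,51.687) → (229.343,51.687) → (229.343,43.336) → (141.084,43.336) → (141.084,51.687) (closed)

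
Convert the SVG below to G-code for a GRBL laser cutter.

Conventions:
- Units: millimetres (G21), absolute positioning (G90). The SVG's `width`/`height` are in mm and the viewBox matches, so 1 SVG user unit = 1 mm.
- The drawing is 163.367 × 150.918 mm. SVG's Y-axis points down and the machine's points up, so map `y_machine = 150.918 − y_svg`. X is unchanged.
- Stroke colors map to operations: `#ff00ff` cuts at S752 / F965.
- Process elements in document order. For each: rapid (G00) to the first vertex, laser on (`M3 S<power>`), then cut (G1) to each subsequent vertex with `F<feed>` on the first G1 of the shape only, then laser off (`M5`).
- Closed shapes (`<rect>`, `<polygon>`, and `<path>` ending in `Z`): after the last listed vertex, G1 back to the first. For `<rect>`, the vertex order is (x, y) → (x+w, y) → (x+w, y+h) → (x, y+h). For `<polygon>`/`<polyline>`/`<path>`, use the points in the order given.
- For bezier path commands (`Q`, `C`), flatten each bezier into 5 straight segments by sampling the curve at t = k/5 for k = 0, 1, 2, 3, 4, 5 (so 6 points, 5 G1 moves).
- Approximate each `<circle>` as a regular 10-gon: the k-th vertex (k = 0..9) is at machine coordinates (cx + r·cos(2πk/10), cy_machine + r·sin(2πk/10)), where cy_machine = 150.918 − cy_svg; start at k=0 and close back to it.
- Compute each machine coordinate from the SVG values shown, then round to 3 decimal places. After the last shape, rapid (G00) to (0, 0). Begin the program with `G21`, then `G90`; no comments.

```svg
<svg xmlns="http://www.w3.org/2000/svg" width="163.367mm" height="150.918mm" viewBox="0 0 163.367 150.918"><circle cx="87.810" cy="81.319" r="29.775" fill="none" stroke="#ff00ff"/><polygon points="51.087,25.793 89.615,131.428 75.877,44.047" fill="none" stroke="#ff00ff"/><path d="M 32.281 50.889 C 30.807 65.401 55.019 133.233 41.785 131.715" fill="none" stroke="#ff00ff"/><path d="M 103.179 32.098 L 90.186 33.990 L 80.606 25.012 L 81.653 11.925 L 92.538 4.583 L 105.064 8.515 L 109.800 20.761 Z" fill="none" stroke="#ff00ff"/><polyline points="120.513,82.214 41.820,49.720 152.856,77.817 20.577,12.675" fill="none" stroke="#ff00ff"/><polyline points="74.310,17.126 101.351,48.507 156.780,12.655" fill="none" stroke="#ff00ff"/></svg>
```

G21
G90
G00 X117.585 Y69.599
M3 S752
G1 X111.898 Y87.100 F965
G1 X97.011 Y97.917
G1 X78.609 Y97.917
G1 X63.722 Y87.100
G1 X58.035 Y69.599
G1 X63.722 Y52.098
G1 X78.609 Y41.281
G1 X97.011 Y41.281
G1 X111.898 Y52.098
G1 X117.585 Y69.599
M5
G00 X51.087 Y125.125
M3 S752
G1 X89.615 Y19.490 F965
G1 X75.877 Y106.871
G1 X51.087 Y125.125
M5
G00 X32.281 Y100.029
M3 S752
G1 X33.974 Y85.905 F965
G1 X38.801 Y64.872
G1 X43.732 Y42.819
G1 X45.737 Y25.633
G1 X41.785 Y19.203
M5
G00 X103.179 Y118.820
M3 S752
G1 X90.186 Y116.928 F965
G1 X80.606 Y125.906
G1 X81.653 Y138.993
G1 X92.538 Y146.335
G1 X105.064 Y142.403
G1 X109.800 Y130.157
G1 X103.179 Y118.820
M5
G00 X120.513 Y68.704
M3 S752
G1 X41.820 Y101.198 F965
G1 X152.856 Y73.101
G1 X20.577 Y138.243
M5
G00 X74.310 Y133.792
M3 S752
G1 X101.351 Y102.411 F965
G1 X156.780 Y138.263
M5
G00 X0.000 Y0.000

viewBox `0 0 163.367 150.918` with mm width/height → 1 unit = 1 mm. Flip: y_m = 150.918 − y_svg.

**Shape 1** — `<circle>` circle, stroke `#ff00ff` → cut (S752, F965). Machine vertices: (117.585,69.599) → (111.898,87.100) → (97.011,97.917) → (78.609,97.917) → (63.722,87.100) → (58.035,69.599) → (63.722,52.098) → (78.609,41.281) → (97.011,41.281) → (111.898,52.098) → (117.585,69.599). Closed: final G1 returns to the first vertex.

**Shape 2** — `<polygon>` closed polygon, stroke `#ff00ff` → cut (S752, F965). Machine vertices: (51.087,125.125) → (89.615,19.490) → (75.877,106.871) → (51.087,125.125). Closed: final G1 returns to the first vertex.

**Shape 3** — `<path>` cubic bezier, stroke `#ff00ff` → cut (S752, F965). Control points (SVG): P0=(32.281,50.889), P1=(30.807,65.401), P2=(55.019,133.233), P3=(41.785,131.715); sampled at t=k/5. Machine vertices: (32.281,100.029) → (33.974,85.905) → (38.801,64.872) → (43.732,42.819) → (45.737,25.633) → (41.785,19.203). Open path.

**Shape 4** — `<path>` regular polygon, stroke `#ff00ff` → cut (S752, F965). Machine vertices: (103.179,118.820) → (90.186,116.928) → (80.606,125.906) → (81.653,138.993) → (92.538,146.335) → (105.064,142.403) → (109.800,130.157) → (103.179,118.820). Closed: final G1 returns to the first vertex.

**Shape 5** — `<polyline>` open polyline, stroke `#ff00ff` → cut (S752, F965). Machine vertices: (120.513,68.704) → (41.820,101.198) → (152.856,73.101) → (20.577,138.243). Open path.

**Shape 6** — `<polyline>` open polyline, stroke `#ff00ff` → cut (S752, F965). Machine vertices: (74.310,133.792) → (101.351,102.411) → (156.780,138.263). Open path.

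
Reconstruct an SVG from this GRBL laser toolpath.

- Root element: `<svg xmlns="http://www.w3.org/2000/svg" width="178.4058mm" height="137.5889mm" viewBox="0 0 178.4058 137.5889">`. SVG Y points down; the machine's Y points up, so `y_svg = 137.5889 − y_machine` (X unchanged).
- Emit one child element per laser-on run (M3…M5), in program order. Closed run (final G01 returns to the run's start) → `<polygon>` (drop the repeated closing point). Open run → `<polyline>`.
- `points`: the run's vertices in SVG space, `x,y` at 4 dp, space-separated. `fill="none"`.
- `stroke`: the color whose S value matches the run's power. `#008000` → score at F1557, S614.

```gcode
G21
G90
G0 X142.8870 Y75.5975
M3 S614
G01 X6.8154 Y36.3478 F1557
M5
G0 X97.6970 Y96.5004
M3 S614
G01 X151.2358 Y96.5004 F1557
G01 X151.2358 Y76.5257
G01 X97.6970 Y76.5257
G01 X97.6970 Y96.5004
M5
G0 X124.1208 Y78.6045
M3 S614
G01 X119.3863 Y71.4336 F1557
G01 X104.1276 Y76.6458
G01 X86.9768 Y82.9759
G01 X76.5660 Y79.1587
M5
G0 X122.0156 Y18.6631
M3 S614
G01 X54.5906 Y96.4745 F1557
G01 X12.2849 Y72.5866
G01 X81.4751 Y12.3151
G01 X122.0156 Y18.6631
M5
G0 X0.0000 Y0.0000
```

<svg xmlns="http://www.w3.org/2000/svg" width="178.4058mm" height="137.5889mm" viewBox="0 0 178.4058 137.5889">
  <polyline points="142.8870,61.9914 6.8154,101.2411" fill="none" stroke="#008000"/>
  <polygon points="97.6970,41.0885 151.2358,41.0885 151.2358,61.0632 97.6970,61.0632" fill="none" stroke="#008000"/>
  <polyline points="124.1208,58.9844 119.3863,66.1553 104.1276,60.9431 86.9768,54.6130 76.5660,58.4302" fill="none" stroke="#008000"/>
  <polygon points="122.0156,118.9258 54.5906,41.1144 12.2849,65.0023 81.4751,125.2738" fill="none" stroke="#008000"/>
</svg>

Machine Y-up, SVG Y-down with viewBox height 137.5889, so y_svg = 137.5889 − y_machine; X carries over. Every run uses S614, so all elements get stroke `#008000` (score).

Run 1: The run is open, so emit a `<polyline>` with points (Y-flipped): 142.8870,61.9914 6.8154,101.2411.

Run 2: The run returns to its start, so emit a `<polygon>` with points (Y-flipped): 97.6970,41.0885 151.2358,41.0885 151.2358,61.0632 97.6970,61.0632.

Run 3: The run is open, so emit a `<polyline>` with points (Y-flipped): 124.1208,58.9844 119.3863,66.1553 104.1276,60.9431 86.9768,54.6130 76.5660,58.4302.

Run 4: The run returns to its start, so emit a `<polygon>` with points (Y-flipped): 122.0156,118.9258 54.5906,41.1144 12.2849,65.0023 81.4751,125.2738.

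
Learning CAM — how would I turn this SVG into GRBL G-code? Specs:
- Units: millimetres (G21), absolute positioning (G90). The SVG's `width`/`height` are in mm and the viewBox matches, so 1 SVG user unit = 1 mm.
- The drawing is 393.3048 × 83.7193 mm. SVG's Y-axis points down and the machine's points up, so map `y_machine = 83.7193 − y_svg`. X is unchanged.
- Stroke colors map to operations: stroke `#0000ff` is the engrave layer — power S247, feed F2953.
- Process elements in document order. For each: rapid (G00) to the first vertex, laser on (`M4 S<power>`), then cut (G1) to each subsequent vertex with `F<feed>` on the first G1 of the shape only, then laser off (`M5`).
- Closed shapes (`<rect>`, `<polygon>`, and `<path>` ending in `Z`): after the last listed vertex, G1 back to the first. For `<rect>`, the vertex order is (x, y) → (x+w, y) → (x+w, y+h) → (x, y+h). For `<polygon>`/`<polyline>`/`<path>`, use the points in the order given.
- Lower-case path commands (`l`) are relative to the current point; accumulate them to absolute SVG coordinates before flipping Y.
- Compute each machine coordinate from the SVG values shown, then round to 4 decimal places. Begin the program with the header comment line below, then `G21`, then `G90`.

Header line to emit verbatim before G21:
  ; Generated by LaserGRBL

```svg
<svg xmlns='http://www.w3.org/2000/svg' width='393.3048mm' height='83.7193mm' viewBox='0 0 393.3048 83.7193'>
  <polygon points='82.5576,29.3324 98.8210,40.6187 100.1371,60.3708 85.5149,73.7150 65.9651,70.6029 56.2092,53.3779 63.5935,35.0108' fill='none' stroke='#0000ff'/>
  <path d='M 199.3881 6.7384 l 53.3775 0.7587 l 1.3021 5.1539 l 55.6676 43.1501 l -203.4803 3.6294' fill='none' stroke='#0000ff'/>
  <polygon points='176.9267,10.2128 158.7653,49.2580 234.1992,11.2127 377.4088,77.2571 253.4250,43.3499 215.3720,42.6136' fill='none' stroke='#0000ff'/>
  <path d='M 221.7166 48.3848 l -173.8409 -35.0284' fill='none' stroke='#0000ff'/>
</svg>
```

1 u = 1 mm; y_m = 83.7193 − y.

[1] `<polygon>` regular polygon, #0000ff→engrave S247 F2953: (82.5576,54.3869) → (98.8210,43.1006) → (100.1371,23.3485) → (85.5149,10.0043) → (65.9651,13.1164) → (56.2092,30.3414) → (63.5935,48.7085) → (82.5576,54.3869) (closed)

[2] `<path>` open polyline, #0000ff→engrave S247 F2953: (199.3881,76.9809) → (252.7656,76.2222) → (254.0677,71.0683) → (309.7353,27.9182) → (106.2550,24.2888)

[3] `<polygon>` closed polygon, #0000ff→engrave S247 F2953: (176.9267,73.5065) → (158.7653,34.4613) → (234.1992,72.5066) → (377.4088,6.4622) → (253.4250,40.3694) → (215.3720,41.1057) → (176.9267,73.5065) (closed)

[4] `<path>` line segment, #0000ff→engrave S247 F2953: (221.7166,35.3345) → (47.8757,70.3629)

; Generated by LaserGRBL
G21
G90
G00 X82.5576 Y54.3869
M4 S247
G1 X98.8210 Y43.1006 F2953
G1 X100.1371 Y23.3485
G1 X85.5149 Y10.0043
G1 X65.9651 Y13.1164
G1 X56.2092 Y30.3414
G1 X63.5935 Y48.7085
G1 X82.5576 Y54.3869
M5
G00 X199.3881 Y76.9809
M4 S247
G1 X252.7656 Y76.2222 F2953
G1 X254.0677 Y71.0683
G1 X309.7353 Y27.9182
G1 X106.2550 Y24.2888
M5
G00 X176.9267 Y73.5065
M4 S247
G1 X158.7653 Y34.4613 F2953
G1 X234.1992 Y72.5066
G1 X377.4088 Y6.4622
G1 X253.4250 Y40.3694
G1 X215.3720 Y41.1057
G1 X176.9267 Y73.5065
M5
G00 X221.7166 Y35.3345
M4 S247
G1 X47.8757 Y70.3629 F2953
M5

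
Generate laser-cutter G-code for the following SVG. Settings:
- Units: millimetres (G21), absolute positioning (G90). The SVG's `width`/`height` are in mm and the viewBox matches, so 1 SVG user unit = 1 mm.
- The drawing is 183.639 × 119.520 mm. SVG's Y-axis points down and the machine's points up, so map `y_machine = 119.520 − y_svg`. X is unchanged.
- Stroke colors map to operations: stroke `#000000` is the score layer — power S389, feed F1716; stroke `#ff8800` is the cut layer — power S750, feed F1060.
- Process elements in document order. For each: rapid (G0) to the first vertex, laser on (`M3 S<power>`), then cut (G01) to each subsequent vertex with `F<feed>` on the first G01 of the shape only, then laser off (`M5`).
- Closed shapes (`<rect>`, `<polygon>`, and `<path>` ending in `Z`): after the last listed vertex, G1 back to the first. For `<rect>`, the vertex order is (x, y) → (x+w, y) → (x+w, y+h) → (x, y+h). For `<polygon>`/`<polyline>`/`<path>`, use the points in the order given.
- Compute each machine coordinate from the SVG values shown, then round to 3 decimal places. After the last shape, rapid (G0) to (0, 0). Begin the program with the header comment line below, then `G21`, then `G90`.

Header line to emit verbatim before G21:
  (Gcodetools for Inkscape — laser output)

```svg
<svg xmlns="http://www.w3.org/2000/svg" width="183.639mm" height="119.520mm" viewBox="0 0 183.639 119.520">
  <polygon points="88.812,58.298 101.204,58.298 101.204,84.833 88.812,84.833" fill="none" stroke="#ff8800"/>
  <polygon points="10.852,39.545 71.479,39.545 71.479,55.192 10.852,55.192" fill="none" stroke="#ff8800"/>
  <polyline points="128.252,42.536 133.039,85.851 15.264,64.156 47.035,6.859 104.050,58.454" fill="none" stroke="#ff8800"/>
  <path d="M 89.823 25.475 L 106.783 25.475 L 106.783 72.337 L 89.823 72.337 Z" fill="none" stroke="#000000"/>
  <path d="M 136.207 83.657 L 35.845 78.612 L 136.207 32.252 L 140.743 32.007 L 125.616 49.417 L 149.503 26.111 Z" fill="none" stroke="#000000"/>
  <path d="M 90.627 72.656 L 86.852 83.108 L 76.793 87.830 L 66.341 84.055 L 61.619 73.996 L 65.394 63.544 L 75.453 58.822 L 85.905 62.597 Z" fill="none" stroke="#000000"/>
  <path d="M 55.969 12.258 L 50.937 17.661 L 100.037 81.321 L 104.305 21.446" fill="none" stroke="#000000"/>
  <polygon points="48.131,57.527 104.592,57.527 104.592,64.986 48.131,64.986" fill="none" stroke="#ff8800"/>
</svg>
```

(Gcodetools for Inkscape — laser output)
G21
G90
G0 X88.812 Y61.222
M3 S750
G01 X101.204 Y61.222 F1060
G01 X101.204 Y34.687
G01 X88.812 Y34.687
G01 X88.812 Y61.222
M5
G0 X10.852 Y79.975
M3 S750
G01 X71.479 Y79.975 F1060
G01 X71.479 Y64.328
G01 X10.852 Y64.328
G01 X10.852 Y79.975
M5
G0 X128.252 Y76.984
M3 S750
G01 X133.039 Y33.669 F1060
G01 X15.264 Y55.364
G01 X47.035 Y112.661
G01 X104.050 Y61.066
M5
G0 X89.823 Y94.045
M3 S389
G01 X106.783 Y94.045 F1716
G01 X106.783 Y47.183
G01 X89.823 Y47.183
G01 X89.823 Y94.045
M5
G0 X136.207 Y35.863
M3 S389
G01 X35.845 Y40.908 F1716
G01 X136.207 Y87.268
G01 X140.743 Y87.513
G01 X125.616 Y70.103
G01 X149.503 Y93.409
G01 X136.207 Y35.863
M5
G0 X90.627 Y46.864
M3 S389
G01 X86.852 Y36.412 F1716
G01 X76.793 Y31.690
G01 X66.341 Y35.465
G01 X61.619 Y45.524
G01 X65.394 Y55.976
G01 X75.453 Y60.698
G01 X85.905 Y56.923
G01 X90.627 Y46.864
M5
G0 X55.969 Y107.262
M3 S389
G01 X50.937 Y101.859 F1716
G01 X100.037 Y38.199
G01 X104.305 Y98.074
M5
G0 X48.131 Y61.993
M3 S750
G01 X104.592 Y61.993 F1060
G01 X104.592 Y54.534
G01 X48.131 Y54.534
G01 X48.131 Y61.993
M5
G0 X0.000 Y0.000

1 u = 1 mm; y_m = 119.520 − y.

[1] `<polygon>` rectangle, #ff8800→cut S750 F1060: (88.812,61.222) → (101.204,61.222) → (101.204,34.687) → (88.812,34.687) → (88.812,61.222) (closed)

[2] `<polygon>` rectangle, #ff8800→cut S750 F1060: (10.852,79.975) → (71.479,79.975) → (71.479,64.328) → (10.852,64.328) → (10.852,79.975) (closed)

[3] `<polyline>` open polyline, #ff8800→cut S750 F1060: (128.252,76.984) → (133.039,33.669) → (15.264,55.364) → (47.035,112.661) → (104.050,61.066)

[4] `<path>` rectangle, #000000→score S389 F1716: (89.823,94.045) → (106.783,94.045) → (106.783,47.183) → (89.823,47.183) → (89.823,94.045) (closed)

[5] `<path>` closed polygon, #000000→score S389 F1716: (136.207,35.863) → (35.845,40.908) → (136.207,87.268) → (140.743,87.513) → (125.616,70.103) → (149.503,93.409) → (136.207,35.863) (closed)

[6] `<path>` regular polygon, #000000→score S389 F1716: (90.627,46.864) → (86.852,36.412) → (76.793,31.690) → (66.341,35.465) → (61.619,45.524) → (65.394,55.976) → (75.453,60.698) → (85.905,56.923) → (90.627,46.864) (closed)

[7] `<path>` open polyline, #000000→score S389 F1716: (55.969,107.262) → (50.937,101.859) → (100.037,38.199) → (104.305,98.074)

[8] `<polygon>` rectangle, #ff8800→cut S750 F1060: (48.131,61.993) → (104.592,61.993) → (104.592,54.534) → (48.131,54.534) → (48.131,61.993) (closed)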